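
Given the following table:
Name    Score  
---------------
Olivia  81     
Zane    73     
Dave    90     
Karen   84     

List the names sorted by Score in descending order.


Sorting by Score (descending):
  Dave: 90
  Karen: 84
  Olivia: 81
  Zane: 73


ANSWER: Dave, Karen, Olivia, Zane


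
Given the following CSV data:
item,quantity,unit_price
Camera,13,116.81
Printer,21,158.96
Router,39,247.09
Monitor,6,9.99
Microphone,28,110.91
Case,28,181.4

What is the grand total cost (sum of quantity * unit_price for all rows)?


Computing row totals:
  Camera: 13 * 116.81 = 1518.53
  Printer: 21 * 158.96 = 3338.16
  Router: 39 * 247.09 = 9636.51
  Monitor: 6 * 9.99 = 59.94
  Microphone: 28 * 110.91 = 3105.48
  Case: 28 * 181.4 = 5079.2
Grand total = 1518.53 + 3338.16 + 9636.51 + 59.94 + 3105.48 + 5079.2 = 22737.82

ANSWER: 22737.82


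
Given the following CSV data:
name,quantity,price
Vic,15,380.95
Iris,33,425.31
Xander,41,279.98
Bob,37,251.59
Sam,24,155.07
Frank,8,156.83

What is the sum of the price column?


Values in 'price' column:
  Row 1: 380.95
  Row 2: 425.31
  Row 3: 279.98
  Row 4: 251.59
  Row 5: 155.07
  Row 6: 156.83
Sum = 380.95 + 425.31 + 279.98 + 251.59 + 155.07 + 156.83 = 1649.73

ANSWER: 1649.73


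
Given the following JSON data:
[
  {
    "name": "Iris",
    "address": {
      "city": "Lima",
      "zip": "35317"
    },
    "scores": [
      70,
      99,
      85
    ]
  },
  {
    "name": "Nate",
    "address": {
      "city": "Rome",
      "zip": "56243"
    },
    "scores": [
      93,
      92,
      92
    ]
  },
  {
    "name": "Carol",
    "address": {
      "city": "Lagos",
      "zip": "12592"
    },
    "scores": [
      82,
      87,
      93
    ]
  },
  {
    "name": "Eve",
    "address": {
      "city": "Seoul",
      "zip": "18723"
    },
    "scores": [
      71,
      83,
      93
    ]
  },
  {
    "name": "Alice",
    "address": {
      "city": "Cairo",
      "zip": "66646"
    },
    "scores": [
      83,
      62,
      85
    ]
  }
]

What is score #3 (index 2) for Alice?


Path: records[4].scores[2]
Value: 85

ANSWER: 85


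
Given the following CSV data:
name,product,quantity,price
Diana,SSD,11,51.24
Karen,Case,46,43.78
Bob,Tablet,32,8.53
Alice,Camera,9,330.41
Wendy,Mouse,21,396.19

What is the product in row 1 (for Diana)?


Row 1: Diana
Column 'product' = SSD

ANSWER: SSD


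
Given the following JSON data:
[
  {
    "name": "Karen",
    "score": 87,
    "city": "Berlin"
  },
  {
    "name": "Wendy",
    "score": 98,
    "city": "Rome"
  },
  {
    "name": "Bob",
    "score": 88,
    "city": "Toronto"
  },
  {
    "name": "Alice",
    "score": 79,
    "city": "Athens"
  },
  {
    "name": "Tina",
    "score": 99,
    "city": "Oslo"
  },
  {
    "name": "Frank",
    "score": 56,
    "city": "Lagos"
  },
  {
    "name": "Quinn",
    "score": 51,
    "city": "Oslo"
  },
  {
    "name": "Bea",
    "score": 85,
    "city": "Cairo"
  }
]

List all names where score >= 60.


Filtering records where score >= 60:
  Karen (score=87) -> YES
  Wendy (score=98) -> YES
  Bob (score=88) -> YES
  Alice (score=79) -> YES
  Tina (score=99) -> YES
  Frank (score=56) -> no
  Quinn (score=51) -> no
  Bea (score=85) -> YES


ANSWER: Karen, Wendy, Bob, Alice, Tina, Bea


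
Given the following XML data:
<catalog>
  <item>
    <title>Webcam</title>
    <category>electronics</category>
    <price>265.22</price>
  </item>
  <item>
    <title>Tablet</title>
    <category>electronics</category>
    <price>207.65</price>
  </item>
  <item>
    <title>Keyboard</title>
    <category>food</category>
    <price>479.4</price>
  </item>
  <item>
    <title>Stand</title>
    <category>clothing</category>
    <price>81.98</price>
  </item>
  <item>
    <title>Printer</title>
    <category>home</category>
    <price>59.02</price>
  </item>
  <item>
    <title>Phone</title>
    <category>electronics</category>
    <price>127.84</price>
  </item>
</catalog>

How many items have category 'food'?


Scanning <item> elements for <category>food</category>:
  Item 3: Keyboard -> MATCH
Count: 1

ANSWER: 1


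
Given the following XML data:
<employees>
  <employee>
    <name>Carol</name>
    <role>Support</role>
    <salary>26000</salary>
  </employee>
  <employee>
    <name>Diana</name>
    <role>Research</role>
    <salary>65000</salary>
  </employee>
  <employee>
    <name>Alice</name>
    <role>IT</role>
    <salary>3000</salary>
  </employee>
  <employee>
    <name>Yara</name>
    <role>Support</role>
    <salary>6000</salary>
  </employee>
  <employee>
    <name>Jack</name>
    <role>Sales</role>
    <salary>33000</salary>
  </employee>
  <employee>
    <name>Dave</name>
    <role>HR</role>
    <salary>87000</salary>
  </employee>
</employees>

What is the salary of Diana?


Searching for <employee> with <name>Diana</name>
Found at position 2
<salary>65000</salary>

ANSWER: 65000


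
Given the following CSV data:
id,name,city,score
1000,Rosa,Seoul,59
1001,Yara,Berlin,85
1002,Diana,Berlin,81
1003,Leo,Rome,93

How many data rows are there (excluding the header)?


Counting rows (excluding header):
Header: id,name,city,score
Data rows: 4

ANSWER: 4


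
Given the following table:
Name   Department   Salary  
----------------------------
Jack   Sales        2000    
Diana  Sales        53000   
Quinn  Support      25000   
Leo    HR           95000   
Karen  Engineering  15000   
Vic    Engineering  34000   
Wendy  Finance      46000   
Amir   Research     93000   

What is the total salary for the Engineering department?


Engineering department members:
  Karen: 15000
  Vic: 34000
Total = 15000 + 34000 = 49000

ANSWER: 49000


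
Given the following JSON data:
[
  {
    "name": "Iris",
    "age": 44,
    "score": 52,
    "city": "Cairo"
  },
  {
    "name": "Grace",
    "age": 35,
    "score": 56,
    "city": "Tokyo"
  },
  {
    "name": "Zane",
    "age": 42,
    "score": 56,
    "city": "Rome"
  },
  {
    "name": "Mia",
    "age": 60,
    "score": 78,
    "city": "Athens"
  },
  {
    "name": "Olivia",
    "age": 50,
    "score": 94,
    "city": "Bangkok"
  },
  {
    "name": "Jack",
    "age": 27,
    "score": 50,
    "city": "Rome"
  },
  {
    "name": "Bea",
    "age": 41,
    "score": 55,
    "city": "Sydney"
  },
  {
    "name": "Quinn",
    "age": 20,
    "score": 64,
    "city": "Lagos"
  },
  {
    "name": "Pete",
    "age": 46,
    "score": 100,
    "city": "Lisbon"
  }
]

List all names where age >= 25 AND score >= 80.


Checking both conditions:
  Iris (age=44, score=52) -> no
  Grace (age=35, score=56) -> no
  Zane (age=42, score=56) -> no
  Mia (age=60, score=78) -> no
  Olivia (age=50, score=94) -> YES
  Jack (age=27, score=50) -> no
  Bea (age=41, score=55) -> no
  Quinn (age=20, score=64) -> no
  Pete (age=46, score=100) -> YES


ANSWER: Olivia, Pete


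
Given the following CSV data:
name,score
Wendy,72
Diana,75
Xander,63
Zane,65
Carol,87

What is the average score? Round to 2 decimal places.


Scores: 72, 75, 63, 65, 87
Sum = 362
Count = 5
Average = 362 / 5 = 72.40

ANSWER: 72.40


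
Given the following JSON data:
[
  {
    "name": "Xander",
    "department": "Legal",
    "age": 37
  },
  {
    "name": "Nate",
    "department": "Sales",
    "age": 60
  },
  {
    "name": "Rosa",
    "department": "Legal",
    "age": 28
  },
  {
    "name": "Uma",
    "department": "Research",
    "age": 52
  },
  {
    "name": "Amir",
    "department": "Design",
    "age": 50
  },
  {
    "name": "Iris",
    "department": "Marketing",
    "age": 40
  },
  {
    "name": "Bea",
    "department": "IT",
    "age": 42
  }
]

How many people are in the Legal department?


Scanning records for department = Legal
  Record 0: Xander
  Record 2: Rosa
Count: 2

ANSWER: 2


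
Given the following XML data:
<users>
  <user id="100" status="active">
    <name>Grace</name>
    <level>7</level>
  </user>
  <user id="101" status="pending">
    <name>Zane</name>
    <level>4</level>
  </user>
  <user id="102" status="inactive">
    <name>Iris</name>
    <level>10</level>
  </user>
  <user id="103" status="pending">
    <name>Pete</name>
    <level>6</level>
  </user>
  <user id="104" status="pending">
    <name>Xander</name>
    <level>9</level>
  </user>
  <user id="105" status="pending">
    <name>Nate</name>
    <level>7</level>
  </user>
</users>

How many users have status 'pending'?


Counting users with status='pending':
  Zane (id=101) -> MATCH
  Pete (id=103) -> MATCH
  Xander (id=104) -> MATCH
  Nate (id=105) -> MATCH
Count: 4

ANSWER: 4


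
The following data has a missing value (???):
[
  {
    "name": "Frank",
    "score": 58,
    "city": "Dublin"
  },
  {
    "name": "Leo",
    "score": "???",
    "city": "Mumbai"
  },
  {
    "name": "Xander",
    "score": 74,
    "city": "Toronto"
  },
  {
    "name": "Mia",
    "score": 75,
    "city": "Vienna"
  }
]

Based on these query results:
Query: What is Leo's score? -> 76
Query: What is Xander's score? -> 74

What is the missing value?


The missing value is Leo's score
From query: Leo's score = 76

ANSWER: 76


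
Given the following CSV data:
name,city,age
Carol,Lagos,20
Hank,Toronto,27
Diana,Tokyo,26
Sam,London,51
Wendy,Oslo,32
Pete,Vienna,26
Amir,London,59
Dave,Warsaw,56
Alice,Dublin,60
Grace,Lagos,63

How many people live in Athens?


Scanning city column for 'Athens':
Total matches: 0

ANSWER: 0


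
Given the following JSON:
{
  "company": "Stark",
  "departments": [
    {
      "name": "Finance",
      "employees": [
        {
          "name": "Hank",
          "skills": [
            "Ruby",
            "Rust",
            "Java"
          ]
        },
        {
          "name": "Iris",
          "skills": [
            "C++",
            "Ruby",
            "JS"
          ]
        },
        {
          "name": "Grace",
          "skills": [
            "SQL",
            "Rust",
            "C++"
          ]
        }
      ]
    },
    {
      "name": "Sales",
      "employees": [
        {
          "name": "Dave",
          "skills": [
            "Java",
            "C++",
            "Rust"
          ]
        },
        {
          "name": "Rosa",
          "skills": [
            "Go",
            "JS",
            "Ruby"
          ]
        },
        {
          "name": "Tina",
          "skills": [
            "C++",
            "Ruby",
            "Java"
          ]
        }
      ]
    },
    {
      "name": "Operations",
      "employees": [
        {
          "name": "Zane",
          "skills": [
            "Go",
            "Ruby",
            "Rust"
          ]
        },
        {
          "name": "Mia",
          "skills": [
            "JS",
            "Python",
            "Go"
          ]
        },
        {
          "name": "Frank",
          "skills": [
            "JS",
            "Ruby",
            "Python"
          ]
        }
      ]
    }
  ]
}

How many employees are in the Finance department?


Path: departments[0].employees
Count: 3

ANSWER: 3


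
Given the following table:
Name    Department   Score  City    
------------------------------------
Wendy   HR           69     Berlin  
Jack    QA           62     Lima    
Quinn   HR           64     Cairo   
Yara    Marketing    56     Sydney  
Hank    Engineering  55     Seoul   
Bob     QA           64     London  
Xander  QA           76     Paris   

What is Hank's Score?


Row 5: Hank
Score = 55

ANSWER: 55


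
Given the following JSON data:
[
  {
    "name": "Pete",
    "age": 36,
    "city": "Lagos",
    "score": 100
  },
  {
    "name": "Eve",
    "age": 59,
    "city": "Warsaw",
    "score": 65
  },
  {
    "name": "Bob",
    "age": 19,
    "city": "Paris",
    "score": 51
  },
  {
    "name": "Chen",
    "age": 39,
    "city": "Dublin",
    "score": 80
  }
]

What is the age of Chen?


Looking up record where name = Chen
Record index: 3
Field 'age' = 39

ANSWER: 39


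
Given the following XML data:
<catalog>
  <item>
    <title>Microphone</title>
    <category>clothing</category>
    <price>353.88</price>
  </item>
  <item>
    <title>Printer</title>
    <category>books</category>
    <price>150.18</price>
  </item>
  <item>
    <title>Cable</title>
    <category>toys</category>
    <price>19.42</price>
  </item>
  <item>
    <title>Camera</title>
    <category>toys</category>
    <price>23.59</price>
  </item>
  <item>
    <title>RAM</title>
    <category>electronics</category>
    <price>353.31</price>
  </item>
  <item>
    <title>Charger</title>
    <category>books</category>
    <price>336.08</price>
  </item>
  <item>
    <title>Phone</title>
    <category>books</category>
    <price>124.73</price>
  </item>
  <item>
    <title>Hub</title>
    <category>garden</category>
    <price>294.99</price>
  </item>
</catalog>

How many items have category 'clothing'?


Scanning <item> elements for <category>clothing</category>:
  Item 1: Microphone -> MATCH
Count: 1

ANSWER: 1


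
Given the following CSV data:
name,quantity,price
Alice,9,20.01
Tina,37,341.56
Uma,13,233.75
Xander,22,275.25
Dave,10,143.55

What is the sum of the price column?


Values in 'price' column:
  Row 1: 20.01
  Row 2: 341.56
  Row 3: 233.75
  Row 4: 275.25
  Row 5: 143.55
Sum = 20.01 + 341.56 + 233.75 + 275.25 + 143.55 = 1014.12

ANSWER: 1014.12


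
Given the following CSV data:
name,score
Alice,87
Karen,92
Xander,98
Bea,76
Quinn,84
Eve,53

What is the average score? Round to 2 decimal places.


Scores: 87, 92, 98, 76, 84, 53
Sum = 490
Count = 6
Average = 490 / 6 = 81.67

ANSWER: 81.67


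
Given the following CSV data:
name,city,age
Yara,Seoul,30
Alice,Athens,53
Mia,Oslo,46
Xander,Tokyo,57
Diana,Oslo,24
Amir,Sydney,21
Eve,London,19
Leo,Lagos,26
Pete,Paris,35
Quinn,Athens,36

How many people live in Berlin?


Scanning city column for 'Berlin':
Total matches: 0

ANSWER: 0


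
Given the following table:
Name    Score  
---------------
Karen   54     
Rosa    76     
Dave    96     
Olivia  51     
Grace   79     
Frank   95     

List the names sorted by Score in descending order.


Sorting by Score (descending):
  Dave: 96
  Frank: 95
  Grace: 79
  Rosa: 76
  Karen: 54
  Olivia: 51


ANSWER: Dave, Frank, Grace, Rosa, Karen, Olivia


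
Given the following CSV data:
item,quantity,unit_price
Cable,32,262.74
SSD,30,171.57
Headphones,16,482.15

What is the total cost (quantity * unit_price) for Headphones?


Row: Headphones
quantity = 16
unit_price = 482.15
total = 16 * 482.15 = 7714.4

ANSWER: 7714.4


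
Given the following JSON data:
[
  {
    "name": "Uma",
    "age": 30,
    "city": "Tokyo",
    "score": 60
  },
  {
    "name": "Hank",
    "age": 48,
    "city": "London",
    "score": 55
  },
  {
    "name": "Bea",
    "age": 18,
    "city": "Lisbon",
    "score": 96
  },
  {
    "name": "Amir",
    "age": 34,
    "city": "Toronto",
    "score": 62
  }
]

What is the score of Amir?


Looking up record where name = Amir
Record index: 3
Field 'score' = 62

ANSWER: 62


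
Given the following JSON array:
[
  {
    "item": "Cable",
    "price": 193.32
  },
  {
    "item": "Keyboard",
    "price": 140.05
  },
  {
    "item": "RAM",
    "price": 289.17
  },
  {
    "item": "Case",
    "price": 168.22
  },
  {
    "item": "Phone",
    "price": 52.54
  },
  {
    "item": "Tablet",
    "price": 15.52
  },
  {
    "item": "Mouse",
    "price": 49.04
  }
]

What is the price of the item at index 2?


Array index 2 -> RAM
price = 289.17

ANSWER: 289.17


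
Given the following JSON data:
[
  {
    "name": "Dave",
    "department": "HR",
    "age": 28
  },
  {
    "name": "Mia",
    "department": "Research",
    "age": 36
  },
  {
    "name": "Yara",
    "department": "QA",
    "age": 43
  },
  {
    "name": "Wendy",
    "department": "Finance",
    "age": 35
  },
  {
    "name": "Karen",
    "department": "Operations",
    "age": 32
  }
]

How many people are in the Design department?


Scanning records for department = Design
  No matches found
Count: 0

ANSWER: 0


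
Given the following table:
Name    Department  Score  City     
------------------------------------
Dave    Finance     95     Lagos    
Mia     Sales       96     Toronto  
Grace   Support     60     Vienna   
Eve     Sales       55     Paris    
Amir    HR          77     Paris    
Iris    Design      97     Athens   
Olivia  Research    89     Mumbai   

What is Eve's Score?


Row 4: Eve
Score = 55

ANSWER: 55


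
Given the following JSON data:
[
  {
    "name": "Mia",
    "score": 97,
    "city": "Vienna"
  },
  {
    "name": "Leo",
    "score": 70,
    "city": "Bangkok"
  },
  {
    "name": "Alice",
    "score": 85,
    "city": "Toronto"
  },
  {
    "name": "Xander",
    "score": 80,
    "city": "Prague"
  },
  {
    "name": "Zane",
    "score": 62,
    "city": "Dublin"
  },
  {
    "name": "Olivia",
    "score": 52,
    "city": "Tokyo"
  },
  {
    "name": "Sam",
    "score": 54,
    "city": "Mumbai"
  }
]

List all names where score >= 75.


Filtering records where score >= 75:
  Mia (score=97) -> YES
  Leo (score=70) -> no
  Alice (score=85) -> YES
  Xander (score=80) -> YES
  Zane (score=62) -> no
  Olivia (score=52) -> no
  Sam (score=54) -> no


ANSWER: Mia, Alice, Xander


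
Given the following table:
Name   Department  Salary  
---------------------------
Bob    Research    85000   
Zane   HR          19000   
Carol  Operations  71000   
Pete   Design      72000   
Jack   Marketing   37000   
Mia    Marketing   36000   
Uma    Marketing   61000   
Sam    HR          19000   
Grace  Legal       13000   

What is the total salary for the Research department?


Research department members:
  Bob: 85000
Total = 85000 = 85000

ANSWER: 85000


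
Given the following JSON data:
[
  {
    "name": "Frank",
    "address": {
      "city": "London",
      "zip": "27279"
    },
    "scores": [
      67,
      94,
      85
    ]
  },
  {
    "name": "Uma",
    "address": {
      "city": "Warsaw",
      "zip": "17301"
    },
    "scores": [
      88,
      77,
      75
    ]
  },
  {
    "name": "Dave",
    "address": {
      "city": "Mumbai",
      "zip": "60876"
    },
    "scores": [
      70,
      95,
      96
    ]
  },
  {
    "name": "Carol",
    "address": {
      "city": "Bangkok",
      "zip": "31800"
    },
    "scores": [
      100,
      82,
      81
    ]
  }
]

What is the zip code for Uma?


Path: records[1].address.zip
Value: 17301

ANSWER: 17301


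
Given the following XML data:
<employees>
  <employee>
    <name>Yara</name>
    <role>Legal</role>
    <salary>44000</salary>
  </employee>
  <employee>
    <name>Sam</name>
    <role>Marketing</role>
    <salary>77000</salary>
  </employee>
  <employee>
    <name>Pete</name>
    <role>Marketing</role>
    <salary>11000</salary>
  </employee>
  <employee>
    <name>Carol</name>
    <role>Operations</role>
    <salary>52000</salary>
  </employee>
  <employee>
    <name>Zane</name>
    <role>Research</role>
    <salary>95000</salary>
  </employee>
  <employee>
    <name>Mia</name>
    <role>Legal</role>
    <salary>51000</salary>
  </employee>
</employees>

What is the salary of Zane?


Searching for <employee> with <name>Zane</name>
Found at position 5
<salary>95000</salary>

ANSWER: 95000


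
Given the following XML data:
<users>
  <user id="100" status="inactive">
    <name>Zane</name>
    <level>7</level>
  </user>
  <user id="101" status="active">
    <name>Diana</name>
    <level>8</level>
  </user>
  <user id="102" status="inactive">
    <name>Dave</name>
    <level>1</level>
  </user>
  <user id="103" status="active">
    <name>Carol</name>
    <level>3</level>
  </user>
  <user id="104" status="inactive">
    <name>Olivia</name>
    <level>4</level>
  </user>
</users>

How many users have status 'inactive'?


Counting users with status='inactive':
  Zane (id=100) -> MATCH
  Dave (id=102) -> MATCH
  Olivia (id=104) -> MATCH
Count: 3

ANSWER: 3


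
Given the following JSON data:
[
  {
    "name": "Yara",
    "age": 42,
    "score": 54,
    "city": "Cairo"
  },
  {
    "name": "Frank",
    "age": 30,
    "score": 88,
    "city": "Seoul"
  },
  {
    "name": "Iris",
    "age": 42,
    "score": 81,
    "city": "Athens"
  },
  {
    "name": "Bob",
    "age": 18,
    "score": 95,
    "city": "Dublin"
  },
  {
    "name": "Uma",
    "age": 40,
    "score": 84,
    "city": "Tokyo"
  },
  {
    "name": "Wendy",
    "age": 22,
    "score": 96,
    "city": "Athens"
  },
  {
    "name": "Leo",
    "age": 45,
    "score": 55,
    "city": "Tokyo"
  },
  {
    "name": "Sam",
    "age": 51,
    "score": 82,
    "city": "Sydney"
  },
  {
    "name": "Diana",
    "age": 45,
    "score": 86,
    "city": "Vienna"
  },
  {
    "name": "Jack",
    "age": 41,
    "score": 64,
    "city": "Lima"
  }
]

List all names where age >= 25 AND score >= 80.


Checking both conditions:
  Yara (age=42, score=54) -> no
  Frank (age=30, score=88) -> YES
  Iris (age=42, score=81) -> YES
  Bob (age=18, score=95) -> no
  Uma (age=40, score=84) -> YES
  Wendy (age=22, score=96) -> no
  Leo (age=45, score=55) -> no
  Sam (age=51, score=82) -> YES
  Diana (age=45, score=86) -> YES
  Jack (age=41, score=64) -> no


ANSWER: Frank, Iris, Uma, Sam, Diana


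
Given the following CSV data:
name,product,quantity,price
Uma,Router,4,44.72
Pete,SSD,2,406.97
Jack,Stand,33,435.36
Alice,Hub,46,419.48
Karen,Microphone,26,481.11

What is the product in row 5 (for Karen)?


Row 5: Karen
Column 'product' = Microphone

ANSWER: Microphone


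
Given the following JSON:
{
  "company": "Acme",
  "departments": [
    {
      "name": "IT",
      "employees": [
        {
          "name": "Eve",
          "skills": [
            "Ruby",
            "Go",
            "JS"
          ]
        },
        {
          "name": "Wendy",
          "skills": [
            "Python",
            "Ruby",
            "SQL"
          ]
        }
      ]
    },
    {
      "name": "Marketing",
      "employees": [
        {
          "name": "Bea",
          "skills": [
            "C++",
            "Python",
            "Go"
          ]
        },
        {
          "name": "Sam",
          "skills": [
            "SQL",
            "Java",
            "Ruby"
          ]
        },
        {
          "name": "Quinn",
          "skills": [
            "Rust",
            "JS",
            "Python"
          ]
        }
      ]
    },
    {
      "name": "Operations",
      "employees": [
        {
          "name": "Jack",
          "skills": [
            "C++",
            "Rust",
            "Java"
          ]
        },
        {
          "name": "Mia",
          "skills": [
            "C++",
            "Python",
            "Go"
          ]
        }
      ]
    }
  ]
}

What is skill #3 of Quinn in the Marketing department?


Path: departments[1].employees[2].skills[2]
Value: Python

ANSWER: Python


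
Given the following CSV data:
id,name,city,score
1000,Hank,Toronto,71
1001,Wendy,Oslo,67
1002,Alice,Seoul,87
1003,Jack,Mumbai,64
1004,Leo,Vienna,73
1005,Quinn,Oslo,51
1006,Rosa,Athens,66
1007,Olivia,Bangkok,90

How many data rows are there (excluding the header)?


Counting rows (excluding header):
Header: id,name,city,score
Data rows: 8

ANSWER: 8


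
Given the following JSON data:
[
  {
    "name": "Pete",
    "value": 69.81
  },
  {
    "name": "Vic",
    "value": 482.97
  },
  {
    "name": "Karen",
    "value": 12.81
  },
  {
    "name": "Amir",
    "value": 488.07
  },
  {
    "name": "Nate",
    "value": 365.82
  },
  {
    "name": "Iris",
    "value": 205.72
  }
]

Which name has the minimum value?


Comparing values:
  Pete: 69.81
  Vic: 482.97
  Karen: 12.81
  Amir: 488.07
  Nate: 365.82
  Iris: 205.72
Minimum: Karen (12.81)

ANSWER: Karen


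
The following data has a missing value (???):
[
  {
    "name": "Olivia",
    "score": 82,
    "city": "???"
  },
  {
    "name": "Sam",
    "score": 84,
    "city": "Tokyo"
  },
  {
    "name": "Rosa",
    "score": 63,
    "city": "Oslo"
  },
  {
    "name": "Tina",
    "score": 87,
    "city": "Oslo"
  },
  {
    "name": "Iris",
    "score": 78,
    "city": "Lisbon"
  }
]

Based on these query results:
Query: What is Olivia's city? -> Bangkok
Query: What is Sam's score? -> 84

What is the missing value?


The missing value is Olivia's city
From query: Olivia's city = Bangkok

ANSWER: Bangkok


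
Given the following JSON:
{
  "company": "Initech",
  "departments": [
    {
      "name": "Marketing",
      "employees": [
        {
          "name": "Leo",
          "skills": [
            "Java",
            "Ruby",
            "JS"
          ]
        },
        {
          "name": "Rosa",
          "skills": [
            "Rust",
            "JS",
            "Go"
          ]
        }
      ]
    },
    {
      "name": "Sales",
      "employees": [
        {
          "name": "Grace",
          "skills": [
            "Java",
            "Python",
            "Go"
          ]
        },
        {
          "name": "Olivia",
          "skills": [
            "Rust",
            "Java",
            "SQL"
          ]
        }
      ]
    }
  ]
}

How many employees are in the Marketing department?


Path: departments[0].employees
Count: 2

ANSWER: 2


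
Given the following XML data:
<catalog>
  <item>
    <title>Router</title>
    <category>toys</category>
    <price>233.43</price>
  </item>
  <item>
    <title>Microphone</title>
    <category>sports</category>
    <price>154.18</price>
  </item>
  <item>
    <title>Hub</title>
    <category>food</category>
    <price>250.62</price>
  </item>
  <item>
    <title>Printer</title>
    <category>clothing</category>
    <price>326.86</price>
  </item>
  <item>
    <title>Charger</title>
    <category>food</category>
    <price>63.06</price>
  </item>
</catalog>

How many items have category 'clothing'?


Scanning <item> elements for <category>clothing</category>:
  Item 4: Printer -> MATCH
Count: 1

ANSWER: 1


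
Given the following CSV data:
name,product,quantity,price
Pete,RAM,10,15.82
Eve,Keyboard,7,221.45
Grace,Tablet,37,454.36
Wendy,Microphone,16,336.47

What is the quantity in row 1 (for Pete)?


Row 1: Pete
Column 'quantity' = 10

ANSWER: 10


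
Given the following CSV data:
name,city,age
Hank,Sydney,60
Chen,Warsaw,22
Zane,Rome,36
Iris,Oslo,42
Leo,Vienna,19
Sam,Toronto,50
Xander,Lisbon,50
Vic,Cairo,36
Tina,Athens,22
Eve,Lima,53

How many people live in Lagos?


Scanning city column for 'Lagos':
Total matches: 0

ANSWER: 0


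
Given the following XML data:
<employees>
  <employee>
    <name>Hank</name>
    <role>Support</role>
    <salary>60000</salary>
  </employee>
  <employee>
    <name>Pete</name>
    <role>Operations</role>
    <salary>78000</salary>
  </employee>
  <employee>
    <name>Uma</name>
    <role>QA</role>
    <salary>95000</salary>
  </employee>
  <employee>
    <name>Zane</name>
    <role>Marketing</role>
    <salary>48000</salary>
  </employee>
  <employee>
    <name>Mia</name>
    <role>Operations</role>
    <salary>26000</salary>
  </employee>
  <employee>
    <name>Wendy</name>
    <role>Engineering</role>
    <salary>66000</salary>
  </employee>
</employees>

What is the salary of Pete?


Searching for <employee> with <name>Pete</name>
Found at position 2
<salary>78000</salary>

ANSWER: 78000


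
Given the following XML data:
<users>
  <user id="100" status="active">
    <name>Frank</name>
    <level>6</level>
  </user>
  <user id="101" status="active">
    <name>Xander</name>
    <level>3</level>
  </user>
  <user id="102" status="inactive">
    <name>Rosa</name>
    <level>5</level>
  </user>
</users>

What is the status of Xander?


Finding user with name = Xander
user id="101" status="active"

ANSWER: active


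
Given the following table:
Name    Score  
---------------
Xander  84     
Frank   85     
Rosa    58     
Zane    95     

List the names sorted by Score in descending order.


Sorting by Score (descending):
  Zane: 95
  Frank: 85
  Xander: 84
  Rosa: 58


ANSWER: Zane, Frank, Xander, Rosa


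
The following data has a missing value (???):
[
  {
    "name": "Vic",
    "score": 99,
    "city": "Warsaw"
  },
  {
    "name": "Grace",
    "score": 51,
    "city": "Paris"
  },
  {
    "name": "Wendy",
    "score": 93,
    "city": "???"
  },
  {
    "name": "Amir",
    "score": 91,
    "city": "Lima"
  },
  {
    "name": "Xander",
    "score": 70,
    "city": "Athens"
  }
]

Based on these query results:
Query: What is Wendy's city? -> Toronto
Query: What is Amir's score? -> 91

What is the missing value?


The missing value is Wendy's city
From query: Wendy's city = Toronto

ANSWER: Toronto


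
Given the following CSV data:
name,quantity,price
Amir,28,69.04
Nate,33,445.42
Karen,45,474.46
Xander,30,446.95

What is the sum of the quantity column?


Values in 'quantity' column:
  Row 1: 28
  Row 2: 33
  Row 3: 45
  Row 4: 30
Sum = 28 + 33 + 45 + 30 = 136

ANSWER: 136


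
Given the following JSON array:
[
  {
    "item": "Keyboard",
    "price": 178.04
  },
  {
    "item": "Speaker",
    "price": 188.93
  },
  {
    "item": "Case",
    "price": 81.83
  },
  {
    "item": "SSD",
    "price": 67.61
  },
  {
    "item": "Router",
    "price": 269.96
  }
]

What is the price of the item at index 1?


Array index 1 -> Speaker
price = 188.93

ANSWER: 188.93


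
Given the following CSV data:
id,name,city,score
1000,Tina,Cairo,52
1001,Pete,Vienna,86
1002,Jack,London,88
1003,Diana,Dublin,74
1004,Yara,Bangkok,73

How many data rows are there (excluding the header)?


Counting rows (excluding header):
Header: id,name,city,score
Data rows: 5

ANSWER: 5


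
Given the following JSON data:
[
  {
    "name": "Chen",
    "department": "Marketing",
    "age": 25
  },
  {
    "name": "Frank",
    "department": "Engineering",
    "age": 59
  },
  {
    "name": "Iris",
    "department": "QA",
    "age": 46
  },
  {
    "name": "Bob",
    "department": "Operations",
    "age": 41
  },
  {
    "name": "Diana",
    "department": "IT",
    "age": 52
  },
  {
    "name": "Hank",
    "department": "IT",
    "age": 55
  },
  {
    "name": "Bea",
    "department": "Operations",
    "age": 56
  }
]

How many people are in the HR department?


Scanning records for department = HR
  No matches found
Count: 0

ANSWER: 0


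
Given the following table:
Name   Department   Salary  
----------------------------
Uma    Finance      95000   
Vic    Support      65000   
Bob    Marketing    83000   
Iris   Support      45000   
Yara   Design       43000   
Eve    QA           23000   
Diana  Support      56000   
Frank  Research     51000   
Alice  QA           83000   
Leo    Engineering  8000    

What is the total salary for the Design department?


Design department members:
  Yara: 43000
Total = 43000 = 43000

ANSWER: 43000


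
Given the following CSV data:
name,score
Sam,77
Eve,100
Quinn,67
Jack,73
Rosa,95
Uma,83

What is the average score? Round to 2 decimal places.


Scores: 77, 100, 67, 73, 95, 83
Sum = 495
Count = 6
Average = 495 / 6 = 82.50

ANSWER: 82.50


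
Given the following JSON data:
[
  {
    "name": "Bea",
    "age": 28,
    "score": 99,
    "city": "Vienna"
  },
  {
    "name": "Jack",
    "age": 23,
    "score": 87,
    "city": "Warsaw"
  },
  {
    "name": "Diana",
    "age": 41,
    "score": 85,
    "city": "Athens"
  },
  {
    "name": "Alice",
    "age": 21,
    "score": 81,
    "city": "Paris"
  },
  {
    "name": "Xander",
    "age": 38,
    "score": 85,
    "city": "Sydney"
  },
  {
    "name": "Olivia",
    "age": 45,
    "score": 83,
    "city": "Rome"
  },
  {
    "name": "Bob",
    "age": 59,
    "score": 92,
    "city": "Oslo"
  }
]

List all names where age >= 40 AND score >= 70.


Checking both conditions:
  Bea (age=28, score=99) -> no
  Jack (age=23, score=87) -> no
  Diana (age=41, score=85) -> YES
  Alice (age=21, score=81) -> no
  Xander (age=38, score=85) -> no
  Olivia (age=45, score=83) -> YES
  Bob (age=59, score=92) -> YES


ANSWER: Diana, Olivia, Bob


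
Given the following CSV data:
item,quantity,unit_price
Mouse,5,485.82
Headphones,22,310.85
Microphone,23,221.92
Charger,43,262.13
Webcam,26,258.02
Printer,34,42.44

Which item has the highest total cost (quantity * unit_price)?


Computing row totals:
  Mouse: 2429.1
  Headphones: 6838.7
  Microphone: 5104.16
  Charger: 11271.59
  Webcam: 6708.52
  Printer: 1442.96
Maximum: Charger (11271.59)

ANSWER: Charger


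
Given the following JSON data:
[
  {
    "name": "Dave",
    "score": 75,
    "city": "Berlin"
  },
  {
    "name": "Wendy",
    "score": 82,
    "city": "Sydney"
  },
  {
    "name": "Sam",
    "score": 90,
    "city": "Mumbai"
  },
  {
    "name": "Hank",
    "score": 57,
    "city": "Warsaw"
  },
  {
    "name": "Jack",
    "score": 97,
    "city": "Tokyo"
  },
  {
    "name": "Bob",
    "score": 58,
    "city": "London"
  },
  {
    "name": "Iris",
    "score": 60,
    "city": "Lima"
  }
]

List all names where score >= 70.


Filtering records where score >= 70:
  Dave (score=75) -> YES
  Wendy (score=82) -> YES
  Sam (score=90) -> YES
  Hank (score=57) -> no
  Jack (score=97) -> YES
  Bob (score=58) -> no
  Iris (score=60) -> no


ANSWER: Dave, Wendy, Sam, Jack


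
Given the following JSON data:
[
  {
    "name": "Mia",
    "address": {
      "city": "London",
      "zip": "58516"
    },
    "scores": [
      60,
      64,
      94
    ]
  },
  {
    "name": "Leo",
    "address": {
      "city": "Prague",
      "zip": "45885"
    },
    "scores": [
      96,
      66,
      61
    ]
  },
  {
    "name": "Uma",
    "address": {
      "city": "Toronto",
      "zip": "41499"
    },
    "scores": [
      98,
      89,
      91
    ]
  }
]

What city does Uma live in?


Path: records[2].address.city
Value: Toronto

ANSWER: Toronto


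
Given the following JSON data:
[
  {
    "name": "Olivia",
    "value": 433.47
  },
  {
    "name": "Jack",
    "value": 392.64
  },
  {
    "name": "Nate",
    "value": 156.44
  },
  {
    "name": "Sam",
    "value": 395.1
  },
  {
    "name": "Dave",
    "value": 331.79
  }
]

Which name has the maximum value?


Comparing values:
  Olivia: 433.47
  Jack: 392.64
  Nate: 156.44
  Sam: 395.1
  Dave: 331.79
Maximum: Olivia (433.47)

ANSWER: Olivia


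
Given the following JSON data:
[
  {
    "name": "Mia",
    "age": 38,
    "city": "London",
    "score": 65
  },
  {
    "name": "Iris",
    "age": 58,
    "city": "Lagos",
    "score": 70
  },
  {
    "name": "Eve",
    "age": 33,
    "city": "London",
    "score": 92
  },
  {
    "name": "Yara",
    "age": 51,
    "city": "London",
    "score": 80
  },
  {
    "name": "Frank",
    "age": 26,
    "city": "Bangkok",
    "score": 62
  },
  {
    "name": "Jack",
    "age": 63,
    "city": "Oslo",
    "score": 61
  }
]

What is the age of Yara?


Looking up record where name = Yara
Record index: 3
Field 'age' = 51

ANSWER: 51


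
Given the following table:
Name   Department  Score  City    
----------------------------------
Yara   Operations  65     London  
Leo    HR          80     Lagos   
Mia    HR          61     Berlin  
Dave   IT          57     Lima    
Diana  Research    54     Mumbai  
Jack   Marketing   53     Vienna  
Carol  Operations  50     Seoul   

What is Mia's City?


Row 3: Mia
City = Berlin

ANSWER: Berlin


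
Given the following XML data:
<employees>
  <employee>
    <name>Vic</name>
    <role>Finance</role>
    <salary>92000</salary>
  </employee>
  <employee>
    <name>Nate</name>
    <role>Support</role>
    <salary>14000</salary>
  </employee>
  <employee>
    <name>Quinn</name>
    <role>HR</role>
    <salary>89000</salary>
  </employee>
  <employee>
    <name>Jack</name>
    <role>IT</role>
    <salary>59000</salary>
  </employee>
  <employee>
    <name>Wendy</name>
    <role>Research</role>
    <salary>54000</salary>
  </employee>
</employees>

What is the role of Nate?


Searching for <employee> with <name>Nate</name>
Found at position 2
<role>Support</role>

ANSWER: Support


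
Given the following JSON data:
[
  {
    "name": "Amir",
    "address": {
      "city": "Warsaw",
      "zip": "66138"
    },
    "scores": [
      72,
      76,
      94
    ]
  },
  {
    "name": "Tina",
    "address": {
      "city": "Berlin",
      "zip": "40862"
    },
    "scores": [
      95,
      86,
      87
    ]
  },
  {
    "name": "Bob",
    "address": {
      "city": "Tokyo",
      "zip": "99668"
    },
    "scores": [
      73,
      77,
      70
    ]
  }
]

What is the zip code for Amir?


Path: records[0].address.zip
Value: 66138

ANSWER: 66138


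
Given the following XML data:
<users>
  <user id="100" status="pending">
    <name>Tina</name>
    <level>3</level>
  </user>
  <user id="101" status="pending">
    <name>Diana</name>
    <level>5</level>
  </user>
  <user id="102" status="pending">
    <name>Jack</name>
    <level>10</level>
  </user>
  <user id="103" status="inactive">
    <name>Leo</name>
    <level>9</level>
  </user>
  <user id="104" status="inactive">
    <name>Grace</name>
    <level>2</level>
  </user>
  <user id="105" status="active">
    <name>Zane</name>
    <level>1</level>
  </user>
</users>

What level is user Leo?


Finding user: Leo
<level>9</level>

ANSWER: 9


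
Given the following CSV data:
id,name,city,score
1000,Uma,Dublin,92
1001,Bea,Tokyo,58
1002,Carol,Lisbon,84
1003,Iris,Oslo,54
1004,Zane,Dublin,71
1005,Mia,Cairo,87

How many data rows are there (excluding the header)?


Counting rows (excluding header):
Header: id,name,city,score
Data rows: 6

ANSWER: 6


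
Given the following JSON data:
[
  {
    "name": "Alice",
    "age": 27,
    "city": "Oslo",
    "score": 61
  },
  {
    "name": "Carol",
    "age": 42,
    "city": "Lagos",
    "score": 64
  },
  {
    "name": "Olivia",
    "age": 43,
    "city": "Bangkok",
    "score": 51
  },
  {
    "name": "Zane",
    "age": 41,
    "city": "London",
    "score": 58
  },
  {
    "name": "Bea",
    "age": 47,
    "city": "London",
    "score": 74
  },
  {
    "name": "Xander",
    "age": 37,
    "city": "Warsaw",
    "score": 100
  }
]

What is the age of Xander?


Looking up record where name = Xander
Record index: 5
Field 'age' = 37

ANSWER: 37


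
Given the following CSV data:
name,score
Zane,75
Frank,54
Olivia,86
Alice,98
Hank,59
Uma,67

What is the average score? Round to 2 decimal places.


Scores: 75, 54, 86, 98, 59, 67
Sum = 439
Count = 6
Average = 439 / 6 = 73.17

ANSWER: 73.17


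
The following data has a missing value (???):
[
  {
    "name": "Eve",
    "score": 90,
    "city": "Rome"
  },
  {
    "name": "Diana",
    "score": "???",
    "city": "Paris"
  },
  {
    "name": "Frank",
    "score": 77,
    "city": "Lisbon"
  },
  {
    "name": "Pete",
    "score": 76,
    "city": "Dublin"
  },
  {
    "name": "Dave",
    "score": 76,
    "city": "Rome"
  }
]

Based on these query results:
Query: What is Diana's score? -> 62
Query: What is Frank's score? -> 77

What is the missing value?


The missing value is Diana's score
From query: Diana's score = 62

ANSWER: 62


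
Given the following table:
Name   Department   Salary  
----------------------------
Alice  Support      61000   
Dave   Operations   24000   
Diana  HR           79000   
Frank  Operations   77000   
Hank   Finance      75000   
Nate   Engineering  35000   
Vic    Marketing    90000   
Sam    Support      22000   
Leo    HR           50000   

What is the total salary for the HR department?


HR department members:
  Diana: 79000
  Leo: 50000
Total = 79000 + 50000 = 129000

ANSWER: 129000


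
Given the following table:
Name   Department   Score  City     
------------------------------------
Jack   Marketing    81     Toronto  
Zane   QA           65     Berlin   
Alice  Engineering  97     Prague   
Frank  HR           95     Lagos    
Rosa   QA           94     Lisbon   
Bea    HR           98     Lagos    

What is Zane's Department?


Row 2: Zane
Department = QA

ANSWER: QA


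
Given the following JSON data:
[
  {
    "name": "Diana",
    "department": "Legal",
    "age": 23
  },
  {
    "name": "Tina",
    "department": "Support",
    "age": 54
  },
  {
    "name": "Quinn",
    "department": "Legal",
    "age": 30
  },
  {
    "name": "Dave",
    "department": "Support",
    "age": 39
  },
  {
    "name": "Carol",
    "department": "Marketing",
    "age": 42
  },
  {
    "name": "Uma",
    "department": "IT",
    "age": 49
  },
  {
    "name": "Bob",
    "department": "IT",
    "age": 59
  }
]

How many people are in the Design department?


Scanning records for department = Design
  No matches found
Count: 0

ANSWER: 0
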